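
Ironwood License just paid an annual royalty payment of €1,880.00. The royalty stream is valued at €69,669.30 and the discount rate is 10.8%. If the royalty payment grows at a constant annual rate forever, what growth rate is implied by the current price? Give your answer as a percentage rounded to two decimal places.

7.89%

P = D₀(1+g)/(r−g) ⇒ P(r−g) = D₀(1+g) ⇒ g(P+D₀) = P·r − D₀
g = (P·r − D₀)/(P + D₀) = (€69,669.30×0.108 − €1,880.00) / (€69,669.30 + €1,880.00) = 0.078887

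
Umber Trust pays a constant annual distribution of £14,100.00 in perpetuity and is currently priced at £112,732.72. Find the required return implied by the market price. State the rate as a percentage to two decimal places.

12.51%

P = C/r ⇒ r = C/P = £14,100.00/£112,732.72 = 0.125075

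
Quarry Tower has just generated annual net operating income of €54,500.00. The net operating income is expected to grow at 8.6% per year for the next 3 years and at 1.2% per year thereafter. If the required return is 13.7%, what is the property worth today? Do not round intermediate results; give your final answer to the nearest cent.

D_1 = 59187.00000
D_2 = 64277.08200
D_3 = 69804.91105
Terminal value at year 3: TV = D_3×(1+g_2)/(r−g_2) = 70642.56998/0.125 = 565140.55988
P_0 = D_1/(1+r)^1 + D_2/(1+r)^2 + D_3/(1+r)^3 + TV/(1+r)^3
    = 52055.40897 + 49720.46978 + 47490.26401 + 384481.17745 = 533747.32022

€533747.32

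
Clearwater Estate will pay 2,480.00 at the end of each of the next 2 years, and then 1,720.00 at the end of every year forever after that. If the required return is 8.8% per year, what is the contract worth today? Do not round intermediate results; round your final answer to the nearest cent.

PV of 2-year annuity: 2,480.00 × [1 − (1+0.088)^−2] / 0.088 = 4374.45934
Perpetuity value at year 2: 1,720.00 / 0.088 = 19545.45455
PV of perpetuity: 19545.45455 / (1+0.088)^2 = 16511.55532
Total PV = 4374.45934 + 16511.55532 = 20886.01467

20886.01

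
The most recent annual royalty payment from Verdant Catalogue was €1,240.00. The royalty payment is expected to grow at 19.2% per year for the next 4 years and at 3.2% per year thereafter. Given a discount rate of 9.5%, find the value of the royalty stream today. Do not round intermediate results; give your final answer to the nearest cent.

D_1 = 1478.08000
D_2 = 1761.87136
D_3 = 2100.15066
D_4 = 2503.37959
Terminal value at year 4: TV = D_4×(1+g_2)/(r−g_2) = 2583.48773/0.063 = 41007.74182
P_0 = D_1/(1+r)^1 + D_2/(1+r)^2 + D_3/(1+r)^3 + D_4/(1+r)^4 + TV/(1+r)^4
    = 1349.84475 + 1469.42004 + 1599.58784 + 1741.28649 + 28523.93105 = 34684.07016

€34684.07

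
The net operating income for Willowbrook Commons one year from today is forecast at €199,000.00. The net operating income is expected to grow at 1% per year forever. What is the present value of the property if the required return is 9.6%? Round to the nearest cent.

€2313953.49

Growing perpetuity: P = D₁ / (r − g) = €199,000.0000 / (0.096 − 0.01) = €2,313,953.49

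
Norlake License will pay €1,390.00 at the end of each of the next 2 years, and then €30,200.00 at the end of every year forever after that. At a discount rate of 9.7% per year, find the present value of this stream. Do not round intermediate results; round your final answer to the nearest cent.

PV of 2-year annuity: €1,390.00 × [1 − (1+0.097)^−2] / 0.097 = 2422.14409
Perpetuity value at year 2: €30,200.00 / 0.097 = 311340.20619
PV of perpetuity: 311340.20619 / (1+0.097)^2 = 258715.20504
Total PV = 2422.14409 + 258715.20504 = 261137.34914

€261137.35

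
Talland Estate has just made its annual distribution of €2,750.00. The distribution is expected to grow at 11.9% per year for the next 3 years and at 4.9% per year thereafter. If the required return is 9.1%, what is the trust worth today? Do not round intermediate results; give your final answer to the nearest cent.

€82790.43

D_1 = 3077.25000
D_2 = 3443.44275
D_3 = 3853.21244
Terminal value at year 3: TV = D_3×(1+g_2)/(r−g_2) = 4042.01985/0.042 = 96238.56778
P_0 = D_1/(1+r)^1 + D_2/(1+r)^2 + D_3/(1+r)^3 + TV/(1+r)^3
    = 2820.57745 + 2892.96624 + 2967.21285 + 74109.67342 = 82790.42996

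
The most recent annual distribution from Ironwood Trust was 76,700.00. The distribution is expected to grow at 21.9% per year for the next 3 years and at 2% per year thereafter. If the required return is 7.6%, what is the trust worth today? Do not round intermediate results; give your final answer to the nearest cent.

2328195.46

D_1 = 93497.30000
D_2 = 113973.20870
D_3 = 138933.34141
Terminal value at year 3: TV = D_3×(1+g_2)/(r−g_2) = 141712.00823/0.056 = 2530571.57560
P_0 = D_1/(1+r)^1 + D_2/(1+r)^2 + D_3/(1+r)^3 + TV/(1+r)^3
    = 86893.40149 + 98441.50224 + 111524.34129 + 2031336.21644 = 2328195.46147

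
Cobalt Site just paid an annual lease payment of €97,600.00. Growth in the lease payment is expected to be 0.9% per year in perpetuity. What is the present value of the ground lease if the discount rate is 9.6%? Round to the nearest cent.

D₁ = D₀ × (1 + g) = €97,600.00 × 1.009 = €98,478.4000
Growing perpetuity: P = D₁ / (r − g) = €98,478.4000 / (0.096 − 0.009) = €1,131,935.63

€1131935.63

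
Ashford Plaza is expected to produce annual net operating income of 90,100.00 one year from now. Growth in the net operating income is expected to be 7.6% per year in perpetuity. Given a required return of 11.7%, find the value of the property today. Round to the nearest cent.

2197560.98

Growing perpetuity: P = D₁ / (r − g) = 90,100.0000 / (0.117 − 0.076) = 2,197,560.98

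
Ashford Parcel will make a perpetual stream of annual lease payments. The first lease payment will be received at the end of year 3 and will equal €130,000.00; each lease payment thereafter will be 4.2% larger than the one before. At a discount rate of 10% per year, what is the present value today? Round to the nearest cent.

Value at end of year 2: C₁ / (r − g) = €130,000.00 / (0.1 − 0.042) = €2,241,379.3103
Discount to today: PV = €2,241,379.3103 / (1 + 0.1)^2 = €2,241,379.3103 / 1.210000 = €1,852,379.60

€1852379.60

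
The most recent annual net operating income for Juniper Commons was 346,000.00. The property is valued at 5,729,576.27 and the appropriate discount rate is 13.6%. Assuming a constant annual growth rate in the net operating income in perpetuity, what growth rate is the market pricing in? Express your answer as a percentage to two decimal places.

P = D₀(1+g)/(r−g) ⇒ P(r−g) = D₀(1+g) ⇒ g(P+D₀) = P·r − D₀
g = (P·r − D₀)/(P + D₀) = (5,729,576.27×0.136 − 346,000.00) / (5,729,576.27 + 346,000.00) = 0.071306

7.13%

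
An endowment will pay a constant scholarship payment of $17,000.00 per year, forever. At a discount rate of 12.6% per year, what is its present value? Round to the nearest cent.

Level perpetuity: PV = C / r = $17,000.00 / 0.126 = $134,920.63

$134920.63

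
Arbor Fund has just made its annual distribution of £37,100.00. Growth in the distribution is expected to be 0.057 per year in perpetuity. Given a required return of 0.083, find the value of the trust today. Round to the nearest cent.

D₁ = D₀ × (1 + g) = £37,100.00 × 1.057 = £39,214.7000
Growing perpetuity: P = D₁ / (r − g) = £39,214.7000 / (0.083 − 0.057) = £1,508,257.69

£1508257.69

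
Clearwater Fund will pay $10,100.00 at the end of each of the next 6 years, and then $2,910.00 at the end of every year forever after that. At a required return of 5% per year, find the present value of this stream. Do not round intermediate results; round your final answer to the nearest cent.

PV of 6-year annuity: $10,100.00 × [1 − (1+0.05)^−6] / 0.05 = 51264.48988
Perpetuity value at year 6: $2,910.00 / 0.05 = 58200.00000
PV of perpetuity: 58200.00000 / (1+0.05)^6 = 43429.73608
Total PV = 51264.48988 + 43429.73608 = 94694.22596

$94694.23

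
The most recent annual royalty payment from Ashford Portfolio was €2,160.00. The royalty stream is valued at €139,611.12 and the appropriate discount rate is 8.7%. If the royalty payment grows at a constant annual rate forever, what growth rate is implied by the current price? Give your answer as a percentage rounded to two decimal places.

7.04%

P = D₀(1+g)/(r−g) ⇒ P(r−g) = D₀(1+g) ⇒ g(P+D₀) = P·r − D₀
g = (P·r − D₀)/(P + D₀) = (€139,611.12×0.087 − €2,160.00) / (€139,611.12 + €2,160.00) = 0.070439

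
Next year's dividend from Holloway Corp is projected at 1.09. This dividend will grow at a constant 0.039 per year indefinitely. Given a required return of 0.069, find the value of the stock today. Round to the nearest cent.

Growing perpetuity: P = D₁ / (r − g) = 1.0900 / (0.069 − 0.039) = 36.33

36.33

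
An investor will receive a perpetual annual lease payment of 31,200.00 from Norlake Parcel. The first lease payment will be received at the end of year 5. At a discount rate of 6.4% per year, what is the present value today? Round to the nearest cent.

Value at end of year 4: C / r = 31,200.00 / 0.064 = 487,500.0000
Discount to today: PV = 487,500.0000 / (1 + 0.064)^4 = 487,500.0000 / 1.281641 = 380,371.62

380371.62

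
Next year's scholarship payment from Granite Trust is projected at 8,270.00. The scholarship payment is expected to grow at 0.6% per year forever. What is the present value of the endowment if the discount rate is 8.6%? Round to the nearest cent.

Growing perpetuity: P = D₁ / (r − g) = 8,270.0000 / (0.086 − 0.006) = 103,375.00

103375.00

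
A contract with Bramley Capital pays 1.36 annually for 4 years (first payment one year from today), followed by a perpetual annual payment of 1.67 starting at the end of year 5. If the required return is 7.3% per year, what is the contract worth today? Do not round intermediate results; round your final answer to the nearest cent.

PV of 4-year annuity: 1.36 × [1 − (1+0.073)^−4] / 0.073 = 4.57558
Perpetuity value at year 4: 1.67 / 0.073 = 22.87671
PV of perpetuity: 22.87671 / (1+0.073)^4 = 17.25817
Total PV = 4.57558 + 17.25817 = 21.83375

21.83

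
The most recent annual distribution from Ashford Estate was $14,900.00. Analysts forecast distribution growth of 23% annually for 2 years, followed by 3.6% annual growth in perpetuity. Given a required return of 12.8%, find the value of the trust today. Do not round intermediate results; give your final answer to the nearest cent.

D_1 = 18327.00000
D_2 = 22542.21000
Terminal value at year 2: TV = D_2×(1+g_2)/(r−g_2) = 23353.72956/0.092 = 253844.88652
P_0 = D_1/(1+r)^1 + D_2/(1+r)^2 + TV/(1+r)^2
    = 16247.34043 + 17716.51483 + 199503.36260 = 233467.21785

$233467.22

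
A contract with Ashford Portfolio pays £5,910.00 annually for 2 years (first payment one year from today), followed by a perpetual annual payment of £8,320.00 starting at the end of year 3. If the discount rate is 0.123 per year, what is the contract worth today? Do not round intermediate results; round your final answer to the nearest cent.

PV of 2-year annuity: £5,910.00 × [1 − (1+0.123)^−2] / 0.123 = 9948.96636
Perpetuity value at year 2: £8,320.00 / 0.123 = 67642.27642
PV of perpetuity: 67642.27642 / (1+0.123)^2 = 53636.28655
Total PV = 9948.96636 + 53636.28655 = 63585.25291

£63585.25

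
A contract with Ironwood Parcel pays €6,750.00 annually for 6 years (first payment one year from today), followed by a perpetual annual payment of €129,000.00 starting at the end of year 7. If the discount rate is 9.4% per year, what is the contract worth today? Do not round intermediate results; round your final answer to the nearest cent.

PV of 6-year annuity: €6,750.00 × [1 − (1+0.094)^−6] / 0.094 = 29922.21176
Perpetuity value at year 6: €129,000.00 / 0.094 = 1372340.42553
PV of perpetuity: 1372340.42553 / (1+0.094)^6 = 800493.71181
Total PV = 29922.21176 + 800493.71181 = 830415.92357

€830415.92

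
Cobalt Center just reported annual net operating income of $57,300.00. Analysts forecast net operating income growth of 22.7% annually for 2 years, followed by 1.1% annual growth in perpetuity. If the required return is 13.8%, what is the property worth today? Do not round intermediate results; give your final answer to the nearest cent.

$658676.04

D_1 = 70307.10000
D_2 = 86266.81170
Terminal value at year 2: TV = D_2×(1+g_2)/(r−g_2) = 87215.74663/0.127 = 686738.16243
P_0 = D_1/(1+r)^1 + D_2/(1+r)^2 + TV/(1+r)^2
    = 61781.28295 + 66613.03531 + 530281.72203 = 658676.04030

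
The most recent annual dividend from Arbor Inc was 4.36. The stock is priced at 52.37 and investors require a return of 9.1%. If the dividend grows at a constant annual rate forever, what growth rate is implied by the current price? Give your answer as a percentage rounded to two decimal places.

0.72%

P = D₀(1+g)/(r−g) ⇒ P(r−g) = D₀(1+g) ⇒ g(P+D₀) = P·r − D₀
g = (P·r − D₀)/(P + D₀) = (52.37×0.091 − 4.36) / (52.37 + 4.36) = 0.007151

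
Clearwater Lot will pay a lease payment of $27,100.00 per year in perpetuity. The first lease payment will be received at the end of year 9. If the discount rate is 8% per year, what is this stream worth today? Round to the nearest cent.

Value at end of year 8: C / r = $27,100.00 / 0.08 = $338,750.0000
Discount to today: PV = $338,750.0000 / (1 + 0.08)^8 = $338,750.0000 / 1.850930 = $183,016.08

$183016.08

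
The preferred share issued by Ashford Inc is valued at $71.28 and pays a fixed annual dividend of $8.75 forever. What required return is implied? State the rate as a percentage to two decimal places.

P = C/r ⇒ r = C/P = $8.75/$71.28 = 0.122755

12.28%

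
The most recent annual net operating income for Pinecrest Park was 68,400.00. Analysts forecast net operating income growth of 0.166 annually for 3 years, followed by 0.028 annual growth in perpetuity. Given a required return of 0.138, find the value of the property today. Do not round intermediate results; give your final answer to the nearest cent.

903047.79

D_1 = 79754.40000
D_2 = 92993.63040
D_3 = 108430.57305
Terminal value at year 3: TV = D_3×(1+g_2)/(r−g_2) = 111466.62909/0.11 = 1013332.99174
P_0 = D_1/(1+r)^1 + D_2/(1+r)^2 + D_3/(1+r)^3 + TV/(1+r)^3
    = 70082.95255 + 71807.31342 + 73574.10145 + 687583.42080 = 903047.78821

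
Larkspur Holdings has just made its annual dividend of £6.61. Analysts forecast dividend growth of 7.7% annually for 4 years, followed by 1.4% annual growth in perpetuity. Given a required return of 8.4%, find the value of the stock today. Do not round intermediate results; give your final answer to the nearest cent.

D_1 = 7.11897
D_2 = 7.66713
D_3 = 8.25750
D_4 = 8.89333
Terminal value at year 4: TV = D_4×(1+g_2)/(r−g_2) = 9.01783/0.07 = 128.82620
P_0 = D_1/(1+r)^1 + D_2/(1+r)^2 + D_3/(1+r)^3 + D_4/(1+r)^4 + TV/(1+r)^4
    = 6.56732 + 6.52491 + 6.48277 + 6.44091 + 93.30116 = 119.31707

£119.32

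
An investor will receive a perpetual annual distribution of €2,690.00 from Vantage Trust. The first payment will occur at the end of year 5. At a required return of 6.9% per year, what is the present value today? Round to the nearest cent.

Value at end of year 4: C / r = €2,690.00 / 0.069 = €38,985.5072
Discount to today: PV = €38,985.5072 / (1 + 0.069)^4 = €38,985.5072 / 1.305903 = €29,853.30

€29853.30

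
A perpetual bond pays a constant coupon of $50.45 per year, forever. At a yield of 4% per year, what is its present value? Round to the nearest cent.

Level perpetuity: PV = C / r = $50.45 / 0.04 = $1,261.25

$1261.25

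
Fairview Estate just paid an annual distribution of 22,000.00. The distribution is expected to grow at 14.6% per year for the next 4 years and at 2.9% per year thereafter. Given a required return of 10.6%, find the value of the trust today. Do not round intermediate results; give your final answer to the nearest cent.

D_1 = 25212.00000
D_2 = 28892.95200
D_3 = 33111.32299
D_4 = 37945.57615
Terminal value at year 4: TV = D_4×(1+g_2)/(r−g_2) = 39045.99786/0.077 = 507090.88126
P_0 = D_1/(1+r)^1 + D_2/(1+r)^2 + D_3/(1+r)^3 + D_4/(1+r)^4 + TV/(1+r)^4
    = 22795.66004 + 23620.09620 + 24474.34923 + 25359.49749 + 338895.10276 = 435144.70572

435144.71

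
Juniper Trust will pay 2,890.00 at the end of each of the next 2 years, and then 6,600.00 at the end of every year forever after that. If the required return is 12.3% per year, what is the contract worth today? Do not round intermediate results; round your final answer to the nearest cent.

PV of 2-year annuity: 2,890.00 × [1 − (1+0.123)^−2] / 0.123 = 4865.06139
Perpetuity value at year 2: 6,600.00 / 0.123 = 53658.53659
PV of perpetuity: 53658.53659 / (1+0.123)^2 = 42548.01577
Total PV = 4865.06139 + 42548.01577 = 47413.07716

47413.08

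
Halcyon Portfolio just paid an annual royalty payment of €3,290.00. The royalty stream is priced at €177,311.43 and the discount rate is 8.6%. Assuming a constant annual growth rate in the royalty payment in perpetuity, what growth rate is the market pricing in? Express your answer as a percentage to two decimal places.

6.62%

P = D₀(1+g)/(r−g) ⇒ P(r−g) = D₀(1+g) ⇒ g(P+D₀) = P·r − D₀
g = (P·r − D₀)/(P + D₀) = (€177,311.43×0.086 − €3,290.00) / (€177,311.43 + €3,290.00) = 0.066216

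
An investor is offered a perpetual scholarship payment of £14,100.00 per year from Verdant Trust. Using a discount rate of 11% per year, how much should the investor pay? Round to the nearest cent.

Level perpetuity: PV = C / r = £14,100.00 / 0.11 = £128,181.82

£128181.82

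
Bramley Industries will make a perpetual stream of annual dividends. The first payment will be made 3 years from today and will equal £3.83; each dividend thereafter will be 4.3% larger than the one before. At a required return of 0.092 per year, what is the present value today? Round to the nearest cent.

£65.55

Value at end of year 2: C₁ / (r − g) = £3.83 / (0.092 − 0.043) = £78.1633
Discount to today: PV = £78.1633 / (1 + 0.092)^2 = £78.1633 / 1.192464 = £65.55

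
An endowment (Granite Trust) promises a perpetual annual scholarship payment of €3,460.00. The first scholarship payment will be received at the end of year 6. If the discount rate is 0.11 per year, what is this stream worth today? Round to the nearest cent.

€18666.74

Value at end of year 5: C / r = €3,460.00 / 0.11 = €31,454.5455
Discount to today: PV = €31,454.5455 / (1 + 0.11)^5 = €31,454.5455 / 1.685058 = €18,666.74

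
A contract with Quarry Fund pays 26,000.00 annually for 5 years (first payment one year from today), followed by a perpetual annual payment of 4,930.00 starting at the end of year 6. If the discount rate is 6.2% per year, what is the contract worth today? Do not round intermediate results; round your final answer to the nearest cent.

167789.81

PV of 5-year annuity: 26,000.00 × [1 − (1+0.062)^−5] / 0.062 = 108928.13399
Perpetuity value at year 5: 4,930.00 / 0.062 = 79516.12903
PV of perpetuity: 79516.12903 / (1+0.062)^5 = 58861.67901
Total PV = 108928.13399 + 58861.67901 = 167789.81300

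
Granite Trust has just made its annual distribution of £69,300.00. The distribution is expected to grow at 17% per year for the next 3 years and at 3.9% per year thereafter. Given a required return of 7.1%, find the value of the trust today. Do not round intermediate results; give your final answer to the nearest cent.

D_1 = 81081.00000
D_2 = 94864.77000
D_3 = 110991.78090
Terminal value at year 3: TV = D_3×(1+g_2)/(r−g_2) = 115320.46036/0.032 = 3603764.38610
P_0 = D_1/(1+r)^1 + D_2/(1+r)^2 + D_3/(1+r)^3 + TV/(1+r)^3
    = 75705.88235 + 82703.90509 + 90348.80388 + 2933512.72602 = 3182271.31735

£3182271.32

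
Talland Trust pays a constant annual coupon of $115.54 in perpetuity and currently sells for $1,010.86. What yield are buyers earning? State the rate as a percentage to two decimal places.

P = C/r ⇒ r = C/P = $115.54/$1,010.86 = 0.114299

11.43%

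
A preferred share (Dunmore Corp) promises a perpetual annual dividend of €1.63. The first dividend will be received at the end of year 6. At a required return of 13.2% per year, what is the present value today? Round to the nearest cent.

€6.64

Value at end of year 5: C / r = €1.63 / 0.132 = €12.3485
Discount to today: PV = €12.3485 / (1 + 0.132)^5 = €12.3485 / 1.858798 = €6.64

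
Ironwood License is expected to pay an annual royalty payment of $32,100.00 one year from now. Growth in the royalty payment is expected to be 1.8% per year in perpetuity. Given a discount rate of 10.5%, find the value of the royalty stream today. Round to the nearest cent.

Growing perpetuity: P = D₁ / (r − g) = $32,100.0000 / (0.105 − 0.018) = $368,965.52

$368965.52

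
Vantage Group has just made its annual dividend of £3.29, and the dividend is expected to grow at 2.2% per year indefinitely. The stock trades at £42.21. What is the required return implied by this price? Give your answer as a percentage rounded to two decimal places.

10.17%

D₁ = £3.29 × 1.022 = £3.3624
P = D₁/(r − g) ⇒ r = D₁/P + g = £3.3624/£42.21 + 0.022 = 0.079658 + 0.022 = 0.101658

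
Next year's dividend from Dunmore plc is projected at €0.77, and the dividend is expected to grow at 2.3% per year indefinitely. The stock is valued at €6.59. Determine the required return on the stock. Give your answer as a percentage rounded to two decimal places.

13.98%

P = D₁/(r − g) ⇒ r = D₁/P + g = €0.7700/€6.59 + 0.023 = 0.116844 + 0.023 = 0.139844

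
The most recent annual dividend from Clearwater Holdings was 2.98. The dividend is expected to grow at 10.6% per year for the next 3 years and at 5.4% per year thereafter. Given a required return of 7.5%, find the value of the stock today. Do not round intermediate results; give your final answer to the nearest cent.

D_1 = 3.29588
D_2 = 3.64524
D_3 = 4.03164
Terminal value at year 3: TV = D_3×(1+g_2)/(r−g_2) = 4.24935/0.021 = 202.34988
P_0 = D_1/(1+r)^1 + D_2/(1+r)^2 + D_3/(1+r)^3 + TV/(1+r)^3
    = 3.06593 + 3.15435 + 3.24531 + 162.88368 = 172.34927

172.35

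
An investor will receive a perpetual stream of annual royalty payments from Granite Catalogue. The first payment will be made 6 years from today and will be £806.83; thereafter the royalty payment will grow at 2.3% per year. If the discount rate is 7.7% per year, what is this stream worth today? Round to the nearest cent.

Value at end of year 5: C₁ / (r − g) = £806.83 / (0.077 − 0.023) = £14,941.2963
Discount to today: PV = £14,941.2963 / (1 + 0.077)^5 = £14,941.2963 / 1.449034 = £10,311.21

£10311.21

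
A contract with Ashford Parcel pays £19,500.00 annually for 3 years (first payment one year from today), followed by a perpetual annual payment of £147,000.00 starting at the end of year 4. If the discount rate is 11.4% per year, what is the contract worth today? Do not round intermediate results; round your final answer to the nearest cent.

£980054.94

PV of 3-year annuity: £19,500.00 × [1 − (1+0.114)^−3] / 0.114 = 47322.86674
Perpetuity value at year 3: £147,000.00 / 0.114 = 1289473.68421
PV of perpetuity: 1289473.68421 / (1+0.114)^3 = 932732.07342
Total PV = 47322.86674 + 932732.07342 = 980054.94015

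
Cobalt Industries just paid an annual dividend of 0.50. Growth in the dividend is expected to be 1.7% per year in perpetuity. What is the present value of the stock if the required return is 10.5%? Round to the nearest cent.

5.78

D₁ = D₀ × (1 + g) = 0.50 × 1.017 = 0.5085
Growing perpetuity: P = D₁ / (r − g) = 0.5085 / (0.105 − 0.017) = 5.78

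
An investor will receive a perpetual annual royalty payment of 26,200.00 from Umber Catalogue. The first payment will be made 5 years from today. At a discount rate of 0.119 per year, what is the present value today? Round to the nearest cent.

140421.62

Value at end of year 4: C / r = 26,200.00 / 0.119 = 220,168.0672
Discount to today: PV = 220,168.0672 / (1 + 0.119)^4 = 220,168.0672 / 1.567907 = 140,421.62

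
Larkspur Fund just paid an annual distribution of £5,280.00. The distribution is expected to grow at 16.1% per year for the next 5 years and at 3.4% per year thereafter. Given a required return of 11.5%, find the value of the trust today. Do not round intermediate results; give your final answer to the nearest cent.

£112353.26

D_1 = 6130.08000
D_2 = 7117.02288
D_3 = 8262.86356
D_4 = 9593.18460
D_5 = 11137.68732
Terminal value at year 5: TV = D_5×(1+g_2)/(r−g_2) = 11516.36869/0.081 = 142177.39119
P_0 = D_1/(1+r)^1 + D_2/(1+r)^2 + D_3/(1+r)^3 + D_4/(1+r)^4 + D_5/(1+r)^5 + TV/(1+r)^5
    = 5497.82960 + 5724.64588 + 5960.81962 + 6206.73684 + 6462.79952 + 82500.42849 = 112353.25995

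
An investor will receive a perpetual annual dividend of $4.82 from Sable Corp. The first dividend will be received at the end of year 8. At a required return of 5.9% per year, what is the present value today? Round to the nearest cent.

$54.69

Value at end of year 7: C / r = $4.82 / 0.059 = $81.6949
Discount to today: PV = $81.6949 / (1 + 0.059)^7 = $81.6949 / 1.493729 = $54.69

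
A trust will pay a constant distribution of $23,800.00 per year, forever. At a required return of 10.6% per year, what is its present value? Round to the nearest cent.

Level perpetuity: PV = C / r = $23,800.00 / 0.106 = $224,528.30

$224528.30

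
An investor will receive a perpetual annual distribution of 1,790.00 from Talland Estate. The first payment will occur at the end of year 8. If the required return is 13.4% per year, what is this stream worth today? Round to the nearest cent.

5539.33

Value at end of year 7: C / r = 1,790.00 / 0.134 = 13,358.2090
Discount to today: PV = 13,358.2090 / (1 + 0.134)^7 = 13,358.2090 / 2.411523 = 5,539.33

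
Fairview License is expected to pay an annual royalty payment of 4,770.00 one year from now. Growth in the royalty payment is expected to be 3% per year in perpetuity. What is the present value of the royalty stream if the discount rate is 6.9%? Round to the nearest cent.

122307.69

Growing perpetuity: P = D₁ / (r − g) = 4,770.0000 / (0.069 − 0.03) = 122,307.69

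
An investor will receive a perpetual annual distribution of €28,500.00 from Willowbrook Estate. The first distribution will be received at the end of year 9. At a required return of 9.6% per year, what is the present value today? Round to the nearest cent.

€142590.04

Value at end of year 8: C / r = €28,500.00 / 0.096 = €296,875.0000
Discount to today: PV = €296,875.0000 / (1 + 0.096)^8 = €296,875.0000 / 2.082018 = €142,590.04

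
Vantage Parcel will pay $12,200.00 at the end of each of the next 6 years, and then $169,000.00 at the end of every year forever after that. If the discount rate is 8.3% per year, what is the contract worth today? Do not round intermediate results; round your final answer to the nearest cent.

$1317827.08

PV of 6-year annuity: $12,200.00 × [1 − (1+0.083)^−6] / 0.083 = 55889.49953
Perpetuity value at year 6: $169,000.00 / 0.083 = 2036144.57831
PV of perpetuity: 2036144.57831 / (1+0.083)^6 = 1261937.57658
Total PV = 55889.49953 + 1261937.57658 = 1317827.07611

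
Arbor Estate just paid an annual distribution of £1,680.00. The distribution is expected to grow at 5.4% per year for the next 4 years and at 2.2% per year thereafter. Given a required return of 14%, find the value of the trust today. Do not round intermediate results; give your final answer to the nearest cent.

£16176.84

D_1 = 1770.72000
D_2 = 1866.33888
D_3 = 1967.12118
D_4 = 2073.34572
Terminal value at year 4: TV = D_4×(1+g_2)/(r−g_2) = 2118.95933/0.118 = 17957.28245
P_0 = D_1/(1+r)^1 + D_2/(1+r)^2 + D_3/(1+r)^3 + D_4/(1+r)^4 + TV/(1+r)^4
    = 1553.26316 + 1436.08717 + 1327.75077 + 1227.58711 + 10632.15277 = 16176.84097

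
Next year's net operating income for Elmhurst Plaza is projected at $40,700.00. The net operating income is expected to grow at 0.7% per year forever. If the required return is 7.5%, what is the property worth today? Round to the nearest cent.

Growing perpetuity: P = D₁ / (r − g) = $40,700.0000 / (0.075 − 0.007) = $598,529.41

$598529.41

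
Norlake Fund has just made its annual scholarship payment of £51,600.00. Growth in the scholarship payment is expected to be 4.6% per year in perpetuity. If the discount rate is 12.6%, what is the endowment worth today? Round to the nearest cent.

D₁ = D₀ × (1 + g) = £51,600.00 × 1.046 = £53,973.6000
Growing perpetuity: P = D₁ / (r − g) = £53,973.6000 / (0.126 − 0.046) = £674,670.00

£674670.00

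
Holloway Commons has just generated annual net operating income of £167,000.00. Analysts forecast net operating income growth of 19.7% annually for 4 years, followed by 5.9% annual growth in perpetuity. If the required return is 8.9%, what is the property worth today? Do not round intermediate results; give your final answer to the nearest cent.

D_1 = 199899.00000
D_2 = 239279.10300
D_3 = 286417.08629
D_4 = 342841.25229
Terminal value at year 4: TV = D_4×(1+g_2)/(r−g_2) = 363068.88618/0.03 = 12102296.20585
P_0 = D_1/(1+r)^1 + D_2/(1+r)^2 + D_3/(1+r)^3 + D_4/(1+r)^4 + TV/(1+r)^4
    = 183561.98347 + 201766.47770 + 221776.37631 + 243770.72768 + 8605106.68726 = 9455982.25243

£9455982.25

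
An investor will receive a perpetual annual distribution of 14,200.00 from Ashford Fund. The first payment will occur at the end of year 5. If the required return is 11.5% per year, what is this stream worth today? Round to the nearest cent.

Value at end of year 4: C / r = 14,200.00 / 0.115 = 123,478.2609
Discount to today: PV = 123,478.2609 / (1 + 0.115)^4 = 123,478.2609 / 1.545608 = 79,889.74

79889.74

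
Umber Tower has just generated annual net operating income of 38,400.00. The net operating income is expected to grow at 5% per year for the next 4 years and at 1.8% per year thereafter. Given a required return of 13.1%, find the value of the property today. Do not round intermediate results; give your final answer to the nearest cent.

D_1 = 40320.00000
D_2 = 42336.00000
D_3 = 44452.80000
D_4 = 46675.44000
Terminal value at year 4: TV = D_4×(1+g_2)/(r−g_2) = 47515.59792/0.113 = 420492.01699
P_0 = D_1/(1+r)^1 + D_2/(1+r)^2 + D_3/(1+r)^3 + D_4/(1+r)^4 + TV/(1+r)^4
    = 35649.86737 + 33096.69385 + 30726.37360 + 28525.81103 + 256984.74011 = 384983.48597

384983.49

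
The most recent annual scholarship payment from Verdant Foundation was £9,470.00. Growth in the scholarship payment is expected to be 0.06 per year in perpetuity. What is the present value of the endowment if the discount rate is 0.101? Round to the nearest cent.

£244834.15

D₁ = D₀ × (1 + g) = £9,470.00 × 1.06 = £10,038.2000
Growing perpetuity: P = D₁ / (r − g) = £10,038.2000 / (0.101 − 0.06) = £244,834.15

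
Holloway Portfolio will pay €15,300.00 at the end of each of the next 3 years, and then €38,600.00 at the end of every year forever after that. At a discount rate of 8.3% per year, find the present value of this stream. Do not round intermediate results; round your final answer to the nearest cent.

€405337.44

PV of 3-year annuity: €15,300.00 × [1 − (1+0.083)^−3] / 0.083 = 39217.11588
Perpetuity value at year 3: €38,600.00 / 0.083 = 465060.24096
PV of perpetuity: 465060.24096 / (1+0.083)^3 = 366120.32771
Total PV = 39217.11588 + 366120.32771 = 405337.44358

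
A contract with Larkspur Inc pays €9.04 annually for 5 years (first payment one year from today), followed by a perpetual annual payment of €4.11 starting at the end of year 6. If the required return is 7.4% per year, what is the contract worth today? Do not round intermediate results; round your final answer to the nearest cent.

€75.54

PV of 5-year annuity: €9.04 × [1 − (1+0.074)^−5] / 0.074 = 36.67216
Perpetuity value at year 5: €4.11 / 0.074 = 55.54054
PV of perpetuity: 55.54054 / (1+0.074)^5 = 38.86769
Total PV = 36.67216 + 38.86769 = 75.53985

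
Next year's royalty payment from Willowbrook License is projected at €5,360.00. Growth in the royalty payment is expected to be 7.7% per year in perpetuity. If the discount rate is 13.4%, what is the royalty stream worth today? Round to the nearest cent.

Growing perpetuity: P = D₁ / (r − g) = €5,360.0000 / (0.134 − 0.077) = €94,035.09

€94035.09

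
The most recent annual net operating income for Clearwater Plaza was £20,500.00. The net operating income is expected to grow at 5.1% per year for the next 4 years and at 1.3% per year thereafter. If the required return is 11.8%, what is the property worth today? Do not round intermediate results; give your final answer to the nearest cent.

£224889.69

D_1 = 21545.50000
D_2 = 22644.32050
D_3 = 23799.18085
D_4 = 25012.93907
Terminal value at year 4: TV = D_4×(1+g_2)/(r−g_2) = 25338.10728/0.105 = 241315.30740
P_0 = D_1/(1+r)^1 + D_2/(1+r)^2 + D_3/(1+r)^3 + D_4/(1+r)^4 + TV/(1+r)^4
    = 19271.46691 + 18116.55789 + 17030.86077 + 16010.22779 + 154460.57857 = 224889.69192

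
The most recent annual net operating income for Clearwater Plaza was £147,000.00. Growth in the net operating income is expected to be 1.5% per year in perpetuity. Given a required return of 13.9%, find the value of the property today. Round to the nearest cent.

£1203266.13

D₁ = D₀ × (1 + g) = £147,000.00 × 1.015 = £149,205.0000
Growing perpetuity: P = D₁ / (r − g) = £149,205.0000 / (0.139 − 0.015) = £1,203,266.13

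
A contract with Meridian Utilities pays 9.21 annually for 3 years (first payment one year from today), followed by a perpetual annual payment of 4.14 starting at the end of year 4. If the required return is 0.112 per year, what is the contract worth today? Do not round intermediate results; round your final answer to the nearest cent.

49.31

PV of 3-year annuity: 9.21 × [1 − (1+0.112)^−3] / 0.112 = 22.42855
Perpetuity value at year 3: 4.14 / 0.112 = 36.96429
PV of perpetuity: 36.96429 / (1+0.112)^3 = 26.88239
Total PV = 22.42855 + 26.88239 = 49.31095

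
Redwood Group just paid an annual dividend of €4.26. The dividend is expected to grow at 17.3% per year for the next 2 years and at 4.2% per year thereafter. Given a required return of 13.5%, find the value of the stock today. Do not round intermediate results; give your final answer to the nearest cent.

€59.93

D_1 = 4.99698
D_2 = 5.86146
Terminal value at year 2: TV = D_2×(1+g_2)/(r−g_2) = 6.10764/0.093 = 65.67354
P_0 = D_1/(1+r)^1 + D_2/(1+r)^2 + TV/(1+r)^2
    = 4.40263 + 4.55003 + 50.97986 = 59.93252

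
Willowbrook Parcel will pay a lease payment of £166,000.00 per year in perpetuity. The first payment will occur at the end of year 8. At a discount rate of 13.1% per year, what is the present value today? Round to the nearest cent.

£535301.62

Value at end of year 7: C / r = £166,000.00 / 0.131 = £1,267,175.5725
Discount to today: PV = £1,267,175.5725 / (1 + 0.131)^7 = £1,267,175.5725 / 2.367218 = £535,301.62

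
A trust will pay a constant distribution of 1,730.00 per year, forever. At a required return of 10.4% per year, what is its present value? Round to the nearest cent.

16634.62

Level perpetuity: PV = C / r = 1,730.00 / 0.104 = 16,634.62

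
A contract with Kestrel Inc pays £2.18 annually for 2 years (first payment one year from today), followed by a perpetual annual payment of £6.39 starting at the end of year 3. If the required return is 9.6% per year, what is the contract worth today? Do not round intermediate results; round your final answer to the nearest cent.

£59.22

PV of 2-year annuity: £2.18 × [1 − (1+0.096)^−2] / 0.096 = 3.80388
Perpetuity value at year 2: £6.39 / 0.096 = 66.56250
PV of perpetuity: 66.56250 / (1+0.096)^2 = 55.41260
Total PV = 3.80388 + 55.41260 = 59.21648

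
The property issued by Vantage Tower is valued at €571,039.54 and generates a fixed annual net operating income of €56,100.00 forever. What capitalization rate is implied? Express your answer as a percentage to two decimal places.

9.82%

P = C/r ⇒ r = C/P = €56,100.00/€571,039.54 = 0.098242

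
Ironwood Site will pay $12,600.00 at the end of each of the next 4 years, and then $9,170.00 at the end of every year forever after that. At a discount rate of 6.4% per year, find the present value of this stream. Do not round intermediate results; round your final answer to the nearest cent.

PV of 4-year annuity: $12,600.00 × [1 − (1+0.064)^−4] / 0.064 = 43263.38353
Perpetuity value at year 4: $9,170.00 / 0.064 = 143281.25000
PV of perpetuity: 143281.25000 / (1+0.064)^4 = 111795.12087
Total PV = 43263.38353 + 111795.12087 = 155058.50441

$155058.50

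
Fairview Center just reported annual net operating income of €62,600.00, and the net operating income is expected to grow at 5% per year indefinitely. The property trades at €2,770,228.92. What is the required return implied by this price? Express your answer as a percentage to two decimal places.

D₁ = €62,600.00 × 1.05 = €65,730.0000
P = D₁/(r − g) ⇒ r = D₁/P + g = €65,730.0000/€2,770,228.92 + 0.05 = 0.023727 + 0.05 = 0.073727

7.37%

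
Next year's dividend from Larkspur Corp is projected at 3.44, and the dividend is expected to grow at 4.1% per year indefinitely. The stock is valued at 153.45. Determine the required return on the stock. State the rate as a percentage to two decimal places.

6.34%

P = D₁/(r − g) ⇒ r = D₁/P + g = 3.4400/153.45 + 0.041 = 0.022418 + 0.041 = 0.063418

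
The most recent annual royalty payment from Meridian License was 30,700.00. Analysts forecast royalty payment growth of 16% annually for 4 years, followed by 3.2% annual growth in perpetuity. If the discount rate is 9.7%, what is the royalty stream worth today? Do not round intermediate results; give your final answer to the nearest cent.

D_1 = 35612.00000
D_2 = 41309.92000
D_3 = 47919.50720
D_4 = 55586.62835
Terminal value at year 4: TV = D_4×(1+g_2)/(r−g_2) = 57365.40046/0.065 = 882544.62245
P_0 = D_1/(1+r)^1 + D_2/(1+r)^2 + D_3/(1+r)^3 + D_4/(1+r)^4 + TV/(1+r)^4
    = 32463.08113 + 34327.41487 + 36298.81609 + 38383.43360 + 609410.82273 = 750883.56842

750883.57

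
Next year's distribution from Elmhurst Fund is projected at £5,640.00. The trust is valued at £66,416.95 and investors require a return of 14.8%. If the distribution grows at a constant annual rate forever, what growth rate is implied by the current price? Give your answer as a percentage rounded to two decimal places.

P = D₁/(r−g) ⇒ g = r − D₁/P = 0.148 − £5,640.00/£66,416.95 = 0.063082

6.31%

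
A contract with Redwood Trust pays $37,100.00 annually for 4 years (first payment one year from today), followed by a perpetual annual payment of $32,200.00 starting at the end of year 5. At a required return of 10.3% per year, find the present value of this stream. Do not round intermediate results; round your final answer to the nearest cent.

$328053.37

PV of 4-year annuity: $37,100.00 × [1 − (1+0.103)^−4] / 0.103 = 116842.33429
Perpetuity value at year 4: $32,200.00 / 0.103 = 312621.35922
PV of perpetuity: 312621.35922 / (1+0.103)^4 = 211211.03135
Total PV = 116842.33429 + 211211.03135 = 328053.36564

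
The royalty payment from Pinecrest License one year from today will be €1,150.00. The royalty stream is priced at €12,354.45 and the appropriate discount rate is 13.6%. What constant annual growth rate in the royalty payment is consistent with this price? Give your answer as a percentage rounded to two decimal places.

P = D₁/(r−g) ⇒ g = r − D₁/P = 0.136 − €1,150.00/€12,354.45 = 0.042916

4.29%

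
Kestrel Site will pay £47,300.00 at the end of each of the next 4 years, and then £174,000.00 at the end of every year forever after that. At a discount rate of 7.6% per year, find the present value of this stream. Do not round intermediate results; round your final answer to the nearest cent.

PV of 4-year annuity: £47,300.00 × [1 − (1+0.076)^−4] / 0.076 = 158068.65682
Perpetuity value at year 4: £174,000.00 / 0.076 = 2289473.68421
PV of perpetuity: 2289473.68421 / (1+0.076)^4 = 1707994.90437
Total PV = 158068.65682 + 1707994.90437 = 1866063.56119

£1866063.56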